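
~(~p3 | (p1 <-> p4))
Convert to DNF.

~(~p3 | (p1 <-> p4))
⇔ ~(~p3 | ((p1 -> p4) & (p4 -> p1)))   [eliminate <->]
⇔ ~(~p3 | ((~p1 | p4) & (p4 -> p1)))   [eliminate ->]
⇔ ~(~p3 | ((~p1 | p4) & (~p4 | p1)))   [eliminate ->]
⇔ ~~p3 & ~((~p1 | p4) & (~p4 | p1))   [De Morgan]
⇔ p3 & ~((~p1 | p4) & (~p4 | p1))   [double negation]
⇔ p3 & (~(~p1 | p4) | ~(~p4 | p1))   [De Morgan]
⇔ p3 & ((~~p1 & ~p4) | ~(~p4 | p1))   [De Morgan]
⇔ p3 & ((p1 & ~p4) | ~(~p4 | p1))   [double negation]
⇔ p3 & ((p1 & ~p4) | (~~p4 & ~p1))   [De Morgan]
⇔ p3 & ((p1 & ~p4) | (p4 & ~p1))   [double negation]
⇔ (p3 & p1 & ~p4) | (p3 & p4 & ~p1)   [distribute & over |]

(p3 & p1 & ~p4) | (p3 & p4 & ~p1)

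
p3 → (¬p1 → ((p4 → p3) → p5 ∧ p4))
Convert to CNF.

p3 → (¬p1 → ((p4 → p3) → p5 ∧ p4))
≡ ¬p3 ∨ (¬p1 → ((p4 → p3) → p5 ∧ p4))   [eliminate →]
≡ ¬p3 ∨ ¬¬p1 ∨ ((p4 → p3) → p5 ∧ p4)   [eliminate →]
≡ ¬p3 ∨ ¬¬p1 ∨ ¬(p4 → p3) ∨ p5 ∧ p4   [eliminate →]
≡ ¬p3 ∨ ¬¬p1 ∨ ¬(¬p4 ∨ p3) ∨ p5 ∧ p4   [eliminate →]
≡ ¬p3 ∨ p1 ∨ ¬(¬p4 ∨ p3) ∨ p5 ∧ p4   [double negation]
≡ ¬p3 ∨ p1 ∨ ¬¬p4 ∧ ¬p3 ∨ p5 ∧ p4   [De Morgan]
≡ ¬p3 ∨ p1 ∨ p4 ∧ ¬p3 ∨ p5 ∧ p4   [double negation]
≡ (¬p3 ∨ p1 ∨ p4 ∨ p5) ∧ (¬p3 ∨ p1 ∨ p4 ∨ p4) ∧ (¬p3 ∨ p1 ∨ ¬p3 ∨ p5) ∧ (¬p3 ∨ p1 ∨ ¬p3 ∨ p4)   [distribute ∨ over ∧]
≡ (¬p3 ∨ p1 ∨ p4) ∧ (¬p3 ∨ p1 ∨ p5)   [simplify]

(¬p3 ∨ p1 ∨ p4) ∧ (¬p3 ∨ p1 ∨ p5)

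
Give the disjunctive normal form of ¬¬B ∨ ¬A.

¬¬B ∨ ¬A
≡ B ∨ ¬A   [double negation]

B ∨ ¬A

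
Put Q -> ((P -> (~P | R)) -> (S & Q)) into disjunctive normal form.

Q -> ((P -> (~P | R)) -> (S & Q))
= ~Q | ((P -> (~P | R)) -> (S & Q))   [eliminate ->]
= ~Q | ~(P -> (~P | R)) | (S & Q)   [eliminate ->]
= ~Q | ~(~P | ~P | R) | (S & Q)   [eliminate ->]
= ~Q | (~~P & ~~P & ~R) | (S & Q)   [De Morgan]
= ~Q | (P & ~~P & ~R) | (S & Q)   [double negation]
= ~Q | (P & P & ~R) | (S & Q)   [double negation]
= ~Q | (P & ~R) | (S & Q)   [simplify]

~Q | (P & ~R) | (S & Q)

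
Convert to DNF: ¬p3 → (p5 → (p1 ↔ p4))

p3 ∨ ¬p5 ∨ (¬p1 ∧ ¬p4) ∨ (p4 ∧ p1)

¬p3 → (p5 → (p1 ↔ p4))
= ¬¬p3 ∨ (p5 → (p1 ↔ p4))   — eliminate →
= ¬¬p3 ∨ ¬p5 ∨ (p1 ↔ p4)   — eliminate →
= ¬¬p3 ∨ ¬p5 ∨ ((p1 → p4) ∧ (p4 → p1))   — eliminate ↔
= ¬¬p3 ∨ ¬p5 ∨ ((¬p1 ∨ p4) ∧ (p4 → p1))   — eliminate →
= ¬¬p3 ∨ ¬p5 ∨ ((¬p1 ∨ p4) ∧ (¬p4 ∨ p1))   — eliminate →
= p3 ∨ ¬p5 ∨ ((¬p1 ∨ p4) ∧ (¬p4 ∨ p1))   — double negation
= p3 ∨ ¬p5 ∨ (¬p1 ∧ ¬p4) ∨ (¬p1 ∧ p1) ∨ (p4 ∧ ¬p4) ∨ (p4 ∧ p1)   — distribute ∧ over ∨
= p3 ∨ ¬p5 ∨ (¬p1 ∧ ¬p4) ∨ (p4 ∧ p1)   — simplify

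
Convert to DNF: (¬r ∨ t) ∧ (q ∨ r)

(¬r ∨ t) ∧ (q ∨ r)
= (¬r ∧ q) ∨ (¬r ∧ r) ∨ (t ∧ q) ∨ (t ∧ r)   [distribute ∧ over ∨]
= (¬r ∧ q) ∨ (t ∧ q) ∨ (t ∧ r)   [simplify]

(¬r ∧ q) ∨ (t ∧ q) ∨ (t ∧ r)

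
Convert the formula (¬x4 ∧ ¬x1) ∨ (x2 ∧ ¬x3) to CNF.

(¬x4 ∧ ¬x1) ∨ (x2 ∧ ¬x3)
= (¬x4 ∨ x2) ∧ (¬x4 ∨ ¬x3) ∧ (¬x1 ∨ x2) ∧ (¬x1 ∨ ¬x3)   — distribute ∨ over ∧

(¬x4 ∨ x2) ∧ (¬x4 ∨ ¬x3) ∧ (¬x1 ∨ x2) ∧ (¬x1 ∨ ¬x3)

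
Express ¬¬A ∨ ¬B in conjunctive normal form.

A ∨ ¬B

¬¬A ∨ ¬B
= A ∨ ¬B   (double negation)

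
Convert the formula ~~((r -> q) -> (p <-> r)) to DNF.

~~((r -> q) -> (p <-> r))
≡ ~~(~(r -> q) | (p <-> r))   [eliminate ->]
≡ ~~(~(~r | q) | (p <-> r))   [eliminate ->]
≡ ~~(~(~r | q) | ((p -> r) & (r -> p)))   [eliminate <->]
≡ ~~(~(~r | q) | ((~p | r) & (r -> p)))   [eliminate ->]
≡ ~~(~(~r | q) | ((~p | r) & (~r | p)))   [eliminate ->]
≡ ~(~r | q) | ((~p | r) & (~r | p))   [double negation]
≡ (~~r & ~q) | ((~p | r) & (~r | p))   [De Morgan]
≡ (r & ~q) | ((~p | r) & (~r | p))   [double negation]
≡ (r & ~q) | (~p & ~r) | (~p & p) | (r & ~r) | (r & p)   [distribute & over |]
≡ (r & ~q) | (~p & ~r) | (r & p)   [simplify]

(r & ~q) | (~p & ~r) | (r & p)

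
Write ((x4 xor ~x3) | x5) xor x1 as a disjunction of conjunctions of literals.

(x4 & x3 & ~x1) | (~x4 & ~x3 & ~x1) | (x5 & ~x1) | (~x4 & x3 & ~x5 & x1) | (~x3 & x4 & ~x5 & x1)

((x4 xor ~x3) | x5) xor x1
≡ (((x4 xor ~x3) | x5) & ~x1) | (~((x4 xor ~x3) | x5) & x1)   [expand xor]
≡ (((x4 & ~~x3) | (~x4 & ~x3) | x5) & ~x1) | (~((x4 xor ~x3) | x5) & x1)   [expand xor]
≡ (((x4 & ~~x3) | (~x4 & ~x3) | x5) & ~x1) | (~((x4 & ~~x3) | (~x4 & ~x3) | x5) & x1)   [expand xor]
≡ (((x4 & x3) | (~x4 & ~x3) | x5) & ~x1) | (~((x4 & ~~x3) | (~x4 & ~x3) | x5) & x1)   [double negation]
≡ (((x4 & x3) | (~x4 & ~x3) | x5) & ~x1) | (~(x4 & ~~x3) & ~(~x4 & ~x3) & ~x5 & x1)   [De Morgan]
≡ (((x4 & x3) | (~x4 & ~x3) | x5) & ~x1) | ((~x4 | ~~~x3) & ~(~x4 & ~x3) & ~x5 & x1)   [De Morgan]
≡ (((x4 & x3) | (~x4 & ~x3) | x5) & ~x1) | ((~x4 | ~x3) & ~(~x4 & ~x3) & ~x5 & x1)   [double negation]
≡ (((x4 & x3) | (~x4 & ~x3) | x5) & ~x1) | ((~x4 | ~x3) & (~~x4 | ~~x3) & ~x5 & x1)   [De Morgan]
≡ (((x4 & x3) | (~x4 & ~x3) | x5) & ~x1) | ((~x4 | ~x3) & (x4 | ~~x3) & ~x5 & x1)   [double negation]
≡ (((x4 & x3) | (~x4 & ~x3) | x5) & ~x1) | ((~x4 | ~x3) & (x4 | x3) & ~x5 & x1)   [double negation]
≡ (x4 & x3 & ~x1) | (~x4 & ~x3 & ~x1) | (x5 & ~x1) | (~x4 & x4 & ~x5 & x1) | (~x4 & x3 & ~x5 & x1) | (~x3 & x4 & ~x5 & x1) | (~x3 & x3 & ~x5 & x1)   [distribute & over |]
≡ (x4 & x3 & ~x1) | (~x4 & ~x3 & ~x1) | (x5 & ~x1) | (~x4 & x3 & ~x5 & x1) | (~x3 & x4 & ~x5 & x1)   [simplify]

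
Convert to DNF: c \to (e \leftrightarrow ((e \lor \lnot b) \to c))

\lnot c \lor (c \land e)

c \to (e \leftrightarrow ((e \lor \lnot b) \to c))
= \lnot c \lor (e \leftrightarrow ((e \lor \lnot b) \to c))   [eliminate \to]
= \lnot c \lor ((e \to ((e \lor \lnot b) \to c)) \land (((e \lor \lnot b) \to c) \to e))   [eliminate \leftrightarrow]
= \lnot c \lor ((\lnot e \lor ((e \lor \lnot b) \to c)) \land (((e \lor \lnot b) \to c) \to e))   [eliminate \to]
= \lnot c \lor ((\lnot e \lor \lnot (e \lor \lnot b) \lor c) \land (((e \lor \lnot b) \to c) \to e))   [eliminate \to]
= \lnot c \lor ((\lnot e \lor \lnot (e \lor \lnot b) \lor c) \land (\lnot ((e \lor \lnot b) \to c) \lor e))   [eliminate \to]
= \lnot c \lor ((\lnot e \lor \lnot (e \lor \lnot b) \lor c) \land (\lnot (\lnot (e \lor \lnot b) \lor c) \lor e))   [eliminate \to]
= \lnot c \lor ((\lnot e \lor (\lnot e \land \lnot \lnot b) \lor c) \land (\lnot (\lnot (e \lor \lnot b) \lor c) \lor e))   [De Morgan]
= \lnot c \lor ((\lnot e \lor (\lnot e \land b) \lor c) \land (\lnot (\lnot (e \lor \lnot b) \lor c) \lor e))   [double negation]
= \lnot c \lor ((\lnot e \lor (\lnot e \land b) \lor c) \land ((\lnot \lnot (e \lor \lnot b) \land \lnot c) \lor e))   [De Morgan]
= \lnot c \lor ((\lnot e \lor (\lnot e \land b) \lor c) \land (((e \lor \lnot b) \land \lnot c) \lor e))   [double negation]
= \lnot c \lor (\lnot e \land e \land \lnot c) \lor (\lnot e \land \lnot b \land \lnot c) \lor (\lnot e \land e) \lor (\lnot e \land b \land e \land \lnot c) \lor (\lnot e \land b \land \lnot b \land \lnot c) \lor (\lnot e \land b \land e) \lor (c \land e \land \lnot c) \lor (c \land \lnot b \land \lnot c) \lor (c \land e)   [distribute \land over \lor]
= \lnot c \lor (c \land e)   [simplify]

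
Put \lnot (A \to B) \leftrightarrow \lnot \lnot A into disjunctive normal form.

\lnot A \lor (A \land \lnot B)

\lnot (A \to B) \leftrightarrow \lnot \lnot A
⇔ (\lnot (A \to B) \to \lnot \lnot A) \land (\lnot \lnot A \to \lnot (A \to B))   — eliminate \leftrightarrow
⇔ (\lnot \lnot (A \to B) \lor \lnot \lnot A) \land (\lnot \lnot A \to \lnot (A \to B))   — eliminate \to
⇔ (\lnot \lnot (\lnot A \lor B) \lor \lnot \lnot A) \land (\lnot \lnot A \to \lnot (A \to B))   — eliminate \to
⇔ (\lnot \lnot (\lnot A \lor B) \lor \lnot \lnot A) \land (\lnot \lnot \lnot A \lor \lnot (A \to B))   — eliminate \to
⇔ (\lnot \lnot (\lnot A \lor B) \lor \lnot \lnot A) \land (\lnot \lnot \lnot A \lor \lnot (\lnot A \lor B))   — eliminate \to
⇔ (\lnot A \lor B \lor \lnot \lnot A) \land (\lnot \lnot \lnot A \lor \lnot (\lnot A \lor B))   — double negation
⇔ (\lnot A \lor B \lor A) \land (\lnot \lnot \lnot A \lor \lnot (\lnot A \lor B))   — double negation
⇔ (\lnot A \lor B \lor A) \land (\lnot A \lor \lnot (\lnot A \lor B))   — double negation
⇔ (\lnot A \lor B \lor A) \land (\lnot A \lor (\lnot \lnot A \land \lnot B))   — De Morgan
⇔ (\lnot A \lor B \lor A) \land (\lnot A \lor (A \land \lnot B))   — double negation
⇔ (\lnot A \land \lnot A) \lor (\lnot A \land A \land \lnot B) \lor (B \land \lnot A) \lor (B \land A \land \lnot B) \lor (A \land \lnot A) \lor (A \land A \land \lnot B)   — distribute \land over \lor
⇔ \lnot A \lor (A \land \lnot B)   — simplify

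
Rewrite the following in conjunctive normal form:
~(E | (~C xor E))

~E & (C | E)

~(E | (~C xor E))
≡ ~(E | ((~C | E) & ~(~C & E)))   (expand xor)
≡ ~E & ~((~C | E) & ~(~C & E))   (De Morgan)
≡ ~E & (~(~C | E) | ~~(~C & E))   (De Morgan)
≡ ~E & ((~~C & ~E) | ~~(~C & E))   (De Morgan)
≡ ~E & ((C & ~E) | ~~(~C & E))   (double negation)
≡ ~E & ((C & ~E) | (~C & E))   (double negation)
≡ ~E & (C | ~C) & (C | E) & (~E | ~C) & (~E | E)   (distribute | over &)
≡ ~E & (C | E)   (simplify)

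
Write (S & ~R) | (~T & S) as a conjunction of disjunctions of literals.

S & (~R | ~T)

(S & ~R) | (~T & S)
≡ (S | ~T) & (S | S) & (~R | ~T) & (~R | S)   [distribute | over &]
≡ S & (~R | ~T)   [simplify]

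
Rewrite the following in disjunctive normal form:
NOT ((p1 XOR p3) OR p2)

NOT ((p1 XOR p3) OR p2)
≡ NOT ((p1 AND NOT p3) OR (NOT p1 AND p3) OR p2)   [expand XOR]
≡ NOT (p1 AND NOT p3) AND NOT (NOT p1 AND p3) AND NOT p2   [De Morgan]
≡ (NOT p1 OR NOT NOT p3) AND NOT (NOT p1 AND p3) AND NOT p2   [De Morgan]
≡ (NOT p1 OR p3) AND NOT (NOT p1 AND p3) AND NOT p2   [double negation]
≡ (NOT p1 OR p3) AND (NOT NOT p1 OR NOT p3) AND NOT p2   [De Morgan]
≡ (NOT p1 OR p3) AND (p1 OR NOT p3) AND NOT p2   [double negation]
≡ (NOT p1 AND p1 AND NOT p2) OR (NOT p1 AND NOT p3 AND NOT p2) OR (p3 AND p1 AND NOT p2) OR (p3 AND NOT p3 AND NOT p2)   [distribute AND over OR]
≡ (NOT p1 AND NOT p3 AND NOT p2) OR (p3 AND p1 AND NOT p2)   [simplify]

(NOT p1 AND NOT p3 AND NOT p2) OR (p3 AND p1 AND NOT p2)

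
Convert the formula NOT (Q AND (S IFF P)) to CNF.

(NOT Q OR S OR P) AND (NOT Q OR NOT P OR NOT S)

NOT (Q AND (S IFF P))
≡ NOT (Q AND (S IMPLIES P) AND (P IMPLIES S))   [eliminate IFF]
≡ NOT (Q AND (NOT S OR P) AND (P IMPLIES S))   [eliminate IMPLIES]
≡ NOT (Q AND (NOT S OR P) AND (NOT P OR S))   [eliminate IMPLIES]
≡ NOT Q OR NOT (NOT S OR P) OR NOT (NOT P OR S)   [De Morgan]
≡ NOT Q OR (NOT NOT S AND NOT P) OR NOT (NOT P OR S)   [De Morgan]
≡ NOT Q OR (S AND NOT P) OR NOT (NOT P OR S)   [double negation]
≡ NOT Q OR (S AND NOT P) OR (NOT NOT P AND NOT S)   [De Morgan]
≡ NOT Q OR (S AND NOT P) OR (P AND NOT S)   [double negation]
≡ (NOT Q OR S OR P) AND (NOT Q OR S OR NOT S) AND (NOT Q OR NOT P OR P) AND (NOT Q OR NOT P OR NOT S)   [distribute OR over AND]
≡ (NOT Q OR S OR P) AND (NOT Q OR NOT P OR NOT S)   [simplify]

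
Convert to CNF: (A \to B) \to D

(A \to B) \to D
⇔ \lnot (A \to B) \lor D   (eliminate \to)
⇔ \lnot (\lnot A \lor B) \lor D   (eliminate \to)
⇔ (\lnot \lnot A \land \lnot B) \lor D   (De Morgan)
⇔ (A \land \lnot B) \lor D   (double negation)
⇔ (A \lor D) \land (\lnot B \lor D)   (distribute \lor over \land)

(A \lor D) \land (\lnot B \lor D)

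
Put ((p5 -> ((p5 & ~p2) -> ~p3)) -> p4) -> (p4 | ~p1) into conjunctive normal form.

((p5 -> ((p5 & ~p2) -> ~p3)) -> p4) -> (p4 | ~p1)
≡ ~((p5 -> ((p5 & ~p2) -> ~p3)) -> p4) | p4 | ~p1   [eliminate ->]
≡ ~(~(p5 -> ((p5 & ~p2) -> ~p3)) | p4) | p4 | ~p1   [eliminate ->]
≡ ~(~(~p5 | ((p5 & ~p2) -> ~p3)) | p4) | p4 | ~p1   [eliminate ->]
≡ ~(~(~p5 | ~(p5 & ~p2) | ~p3) | p4) | p4 | ~p1   [eliminate ->]
≡ (~~(~p5 | ~(p5 & ~p2) | ~p3) & ~p4) | p4 | ~p1   [De Morgan]
≡ ((~p5 | ~(p5 & ~p2) | ~p3) & ~p4) | p4 | ~p1   [double negation]
≡ ((~p5 | ~p5 | ~~p2 | ~p3) & ~p4) | p4 | ~p1   [De Morgan]
≡ ((~p5 | ~p5 | p2 | ~p3) & ~p4) | p4 | ~p1   [double negation]
≡ (~p5 | ~p5 | p2 | ~p3 | p4 | ~p1) & (~p4 | p4 | ~p1)   [distribute | over &]
≡ ~p5 | p2 | ~p3 | p4 | ~p1   [simplify]

~p5 | p2 | ~p3 | p4 | ~p1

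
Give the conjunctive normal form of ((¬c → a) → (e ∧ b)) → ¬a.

((¬c → a) → (e ∧ b)) → ¬a
≡ ¬((¬c → a) → (e ∧ b)) ∨ ¬a   (eliminate →)
≡ ¬(¬(¬c → a) ∨ (e ∧ b)) ∨ ¬a   (eliminate →)
≡ ¬(¬(¬¬c ∨ a) ∨ (e ∧ b)) ∨ ¬a   (eliminate →)
≡ (¬¬(¬¬c ∨ a) ∧ ¬(e ∧ b)) ∨ ¬a   (De Morgan)
≡ ((¬¬c ∨ a) ∧ ¬(e ∧ b)) ∨ ¬a   (double negation)
≡ ((c ∨ a) ∧ ¬(e ∧ b)) ∨ ¬a   (double negation)
≡ ((c ∨ a) ∧ (¬e ∨ ¬b)) ∨ ¬a   (De Morgan)
≡ (c ∨ a ∨ ¬a) ∧ (¬e ∨ ¬b ∨ ¬a)   (distribute ∨ over ∧)
≡ ¬e ∨ ¬b ∨ ¬a   (simplify)

¬e ∨ ¬b ∨ ¬a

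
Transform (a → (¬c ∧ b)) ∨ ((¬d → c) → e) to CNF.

(a → (¬c ∧ b)) ∨ ((¬d → c) → e)
≡ ¬a ∨ (¬c ∧ b) ∨ ((¬d → c) → e)   (eliminate →)
≡ ¬a ∨ (¬c ∧ b) ∨ ¬(¬d → c) ∨ e   (eliminate →)
≡ ¬a ∨ (¬c ∧ b) ∨ ¬(¬¬d ∨ c) ∨ e   (eliminate →)
≡ ¬a ∨ (¬c ∧ b) ∨ (¬¬¬d ∧ ¬c) ∨ e   (De Morgan)
≡ ¬a ∨ (¬c ∧ b) ∨ (¬d ∧ ¬c) ∨ e   (double negation)
≡ (¬a ∨ ¬c ∨ ¬d ∨ e) ∧ (¬a ∨ ¬c ∨ ¬c ∨ e) ∧ (¬a ∨ b ∨ ¬d ∨ e) ∧ (¬a ∨ b ∨ ¬c ∨ e)   (distribute ∨ over ∧)
≡ (¬a ∨ ¬c ∨ e) ∧ (¬a ∨ b ∨ ¬d ∨ e)   (simplify)

(¬a ∨ ¬c ∨ e) ∧ (¬a ∨ b ∨ ¬d ∨ e)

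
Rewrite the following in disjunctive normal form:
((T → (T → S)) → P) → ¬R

(¬T ∧ ¬P) ∨ (S ∧ ¬P) ∨ ¬R

((T → (T → S)) → P) → ¬R
= ¬((T → (T → S)) → P) ∨ ¬R   [eliminate →]
= ¬(¬(T → (T → S)) ∨ P) ∨ ¬R   [eliminate →]
= ¬(¬(¬T ∨ (T → S)) ∨ P) ∨ ¬R   [eliminate →]
= ¬(¬(¬T ∨ ¬T ∨ S) ∨ P) ∨ ¬R   [eliminate →]
= (¬¬(¬T ∨ ¬T ∨ S) ∧ ¬P) ∨ ¬R   [De Morgan]
= ((¬T ∨ ¬T ∨ S) ∧ ¬P) ∨ ¬R   [double negation]
= (¬T ∧ ¬P) ∨ (¬T ∧ ¬P) ∨ (S ∧ ¬P) ∨ ¬R   [distribute ∧ over ∨]
= (¬T ∧ ¬P) ∨ (S ∧ ¬P) ∨ ¬R   [simplify]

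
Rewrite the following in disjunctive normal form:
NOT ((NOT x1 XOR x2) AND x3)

NOT ((NOT x1 XOR x2) AND x3)
= NOT (((NOT x1 AND NOT x2) OR (NOT NOT x1 AND x2)) AND x3)   — expand XOR
= NOT ((NOT x1 AND NOT x2) OR (NOT NOT x1 AND x2)) OR NOT x3   — De Morgan
= (NOT (NOT x1 AND NOT x2) AND NOT (NOT NOT x1 AND x2)) OR NOT x3   — De Morgan
= ((NOT NOT x1 OR NOT NOT x2) AND NOT (NOT NOT x1 AND x2)) OR NOT x3   — De Morgan
= ((x1 OR NOT NOT x2) AND NOT (NOT NOT x1 AND x2)) OR NOT x3   — double negation
= ((x1 OR x2) AND NOT (NOT NOT x1 AND x2)) OR NOT x3   — double negation
= ((x1 OR x2) AND (NOT NOT NOT x1 OR NOT x2)) OR NOT x3   — De Morgan
= ((x1 OR x2) AND (NOT x1 OR NOT x2)) OR NOT x3   — double negation
= (x1 AND NOT x1) OR (x1 AND NOT x2) OR (x2 AND NOT x1) OR (x2 AND NOT x2) OR NOT x3   — distribute AND over OR
= (x1 AND NOT x2) OR (x2 AND NOT x1) OR NOT x3   — simplify

(x1 AND NOT x2) OR (x2 AND NOT x1) OR NOT x3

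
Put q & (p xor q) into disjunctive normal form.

q & ~p

q & (p xor q)
≡ q & ((p & ~q) | (~p & q))   [expand xor]
≡ (q & p & ~q) | (q & ~p & q)   [distribute & over |]
≡ q & ~p   [simplify]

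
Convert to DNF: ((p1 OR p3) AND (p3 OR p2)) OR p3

(p1 AND p2) OR p3

((p1 OR p3) AND (p3 OR p2)) OR p3
= (p1 AND p3) OR (p1 AND p2) OR (p3 AND p3) OR (p3 AND p2) OR p3   (distribute AND over OR)
= (p1 AND p2) OR p3   (simplify)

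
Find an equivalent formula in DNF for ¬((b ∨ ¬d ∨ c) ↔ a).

(b ∧ ¬a) ∨ (¬d ∧ ¬a) ∨ (c ∧ ¬a) ∨ (a ∧ ¬b ∧ d ∧ ¬c)

¬((b ∨ ¬d ∨ c) ↔ a)
= ¬(((b ∨ ¬d ∨ c) → a) ∧ (a → (b ∨ ¬d ∨ c)))
= ¬((¬(b ∨ ¬d ∨ c) ∨ a) ∧ (a → (b ∨ ¬d ∨ c)))
= ¬((¬(b ∨ ¬d ∨ c) ∨ a) ∧ (¬a ∨ b ∨ ¬d ∨ c))
= ¬(¬(b ∨ ¬d ∨ c) ∨ a) ∨ ¬(¬a ∨ b ∨ ¬d ∨ c)
= (¬¬(b ∨ ¬d ∨ c) ∧ ¬a) ∨ ¬(¬a ∨ b ∨ ¬d ∨ c)
= ((b ∨ ¬d ∨ c) ∧ ¬a) ∨ ¬(¬a ∨ b ∨ ¬d ∨ c)
= ((b ∨ ¬d ∨ c) ∧ ¬a) ∨ (¬¬a ∧ ¬b ∧ ¬¬d ∧ ¬c)
= ((b ∨ ¬d ∨ c) ∧ ¬a) ∨ (a ∧ ¬b ∧ ¬¬d ∧ ¬c)
= ((b ∨ ¬d ∨ c) ∧ ¬a) ∨ (a ∧ ¬b ∧ d ∧ ¬c)
= (b ∧ ¬a) ∨ (¬d ∧ ¬a) ∨ (c ∧ ¬a) ∨ (a ∧ ¬b ∧ d ∧ ¬c)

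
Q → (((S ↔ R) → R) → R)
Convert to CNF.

¬Q ∨ ¬S ∨ R

Q → (((S ↔ R) → R) → R)
≡ ¬Q ∨ (((S ↔ R) → R) → R)   [eliminate →]
≡ ¬Q ∨ ¬((S ↔ R) → R) ∨ R   [eliminate →]
≡ ¬Q ∨ ¬(¬(S ↔ R) ∨ R) ∨ R   [eliminate →]
≡ ¬Q ∨ ¬(¬((S → R) ∧ (R → S)) ∨ R) ∨ R   [eliminate ↔]
≡ ¬Q ∨ ¬(¬((¬S ∨ R) ∧ (R → S)) ∨ R) ∨ R   [eliminate →]
≡ ¬Q ∨ ¬(¬((¬S ∨ R) ∧ (¬R ∨ S)) ∨ R) ∨ R   [eliminate →]
≡ ¬Q ∨ (¬¬((¬S ∨ R) ∧ (¬R ∨ S)) ∧ ¬R) ∨ R   [De Morgan]
≡ ¬Q ∨ ((¬S ∨ R) ∧ (¬R ∨ S) ∧ ¬R) ∨ R   [double negation]
≡ (¬Q ∨ ¬S ∨ R ∨ R) ∧ (¬Q ∨ ¬R ∨ S ∨ R) ∧ (¬Q ∨ ¬R ∨ R)   [distribute ∨ over ∧]
≡ ¬Q ∨ ¬S ∨ R   [simplify]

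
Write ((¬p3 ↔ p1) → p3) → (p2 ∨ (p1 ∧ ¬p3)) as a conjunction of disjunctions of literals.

((¬p3 ↔ p1) → p3) → (p2 ∨ (p1 ∧ ¬p3))
= ¬((¬p3 ↔ p1) → p3) ∨ p2 ∨ (p1 ∧ ¬p3)   (eliminate →)
= ¬(¬(¬p3 ↔ p1) ∨ p3) ∨ p2 ∨ (p1 ∧ ¬p3)   (eliminate →)
= ¬(¬((¬p3 → p1) ∧ (p1 → ¬p3)) ∨ p3) ∨ p2 ∨ (p1 ∧ ¬p3)   (eliminate ↔)
= ¬(¬((¬¬p3 ∨ p1) ∧ (p1 → ¬p3)) ∨ p3) ∨ p2 ∨ (p1 ∧ ¬p3)   (eliminate →)
= ¬(¬((¬¬p3 ∨ p1) ∧ (¬p1 ∨ ¬p3)) ∨ p3) ∨ p2 ∨ (p1 ∧ ¬p3)   (eliminate →)
= (¬¬((¬¬p3 ∨ p1) ∧ (¬p1 ∨ ¬p3)) ∧ ¬p3) ∨ p2 ∨ (p1 ∧ ¬p3)   (De Morgan)
= ((¬¬p3 ∨ p1) ∧ (¬p1 ∨ ¬p3) ∧ ¬p3) ∨ p2 ∨ (p1 ∧ ¬p3)   (double negation)
= ((p3 ∨ p1) ∧ (¬p1 ∨ ¬p3) ∧ ¬p3) ∨ p2 ∨ (p1 ∧ ¬p3)   (double negation)
= (p3 ∨ p1 ∨ p2 ∨ p1) ∧ (p3 ∨ p1 ∨ p2 ∨ ¬p3) ∧ (¬p1 ∨ ¬p3 ∨ p2 ∨ p1) ∧ (¬p1 ∨ ¬p3 ∨ p2 ∨ ¬p3) ∧ (¬p3 ∨ p2 ∨ p1) ∧ (¬p3 ∨ p2 ∨ ¬p3)   (distribute ∨ over ∧)
= (p3 ∨ p1 ∨ p2) ∧ (¬p3 ∨ p2)   (simplify)

(p3 ∨ p1 ∨ p2) ∧ (¬p3 ∨ p2)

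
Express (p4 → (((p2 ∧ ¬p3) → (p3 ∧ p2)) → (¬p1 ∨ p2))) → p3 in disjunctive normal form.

(p4 → (((p2 ∧ ¬p3) → (p3 ∧ p2)) → (¬p1 ∨ p2))) → p3
⇔ ¬(p4 → (((p2 ∧ ¬p3) → (p3 ∧ p2)) → (¬p1 ∨ p2))) ∨ p3   [eliminate →]
⇔ ¬(¬p4 ∨ (((p2 ∧ ¬p3) → (p3 ∧ p2)) → (¬p1 ∨ p2))) ∨ p3   [eliminate →]
⇔ ¬(¬p4 ∨ ¬((p2 ∧ ¬p3) → (p3 ∧ p2)) ∨ ¬p1 ∨ p2) ∨ p3   [eliminate →]
⇔ ¬(¬p4 ∨ ¬(¬(p2 ∧ ¬p3) ∨ (p3 ∧ p2)) ∨ ¬p1 ∨ p2) ∨ p3   [eliminate →]
⇔ (¬¬p4 ∧ ¬¬(¬(p2 ∧ ¬p3) ∨ (p3 ∧ p2)) ∧ ¬¬p1 ∧ ¬p2) ∨ p3   [De Morgan]
⇔ (p4 ∧ ¬¬(¬(p2 ∧ ¬p3) ∨ (p3 ∧ p2)) ∧ ¬¬p1 ∧ ¬p2) ∨ p3   [double negation]
⇔ (p4 ∧ (¬(p2 ∧ ¬p3) ∨ (p3 ∧ p2)) ∧ ¬¬p1 ∧ ¬p2) ∨ p3   [double negation]
⇔ (p4 ∧ (¬p2 ∨ ¬¬p3 ∨ (p3 ∧ p2)) ∧ ¬¬p1 ∧ ¬p2) ∨ p3   [De Morgan]
⇔ (p4 ∧ (¬p2 ∨ p3 ∨ (p3 ∧ p2)) ∧ ¬¬p1 ∧ ¬p2) ∨ p3   [double negation]
⇔ (p4 ∧ (¬p2 ∨ p3 ∨ (p3 ∧ p2)) ∧ p1 ∧ ¬p2) ∨ p3   [double negation]
⇔ (p4 ∧ ¬p2 ∧ p1 ∧ ¬p2) ∨ (p4 ∧ p3 ∧ p1 ∧ ¬p2) ∨ (p4 ∧ p3 ∧ p2 ∧ p1 ∧ ¬p2) ∨ p3   [distribute ∧ over ∨]
⇔ (p4 ∧ ¬p2 ∧ p1) ∨ p3   [simplify]

(p4 ∧ ¬p2 ∧ p1) ∨ p3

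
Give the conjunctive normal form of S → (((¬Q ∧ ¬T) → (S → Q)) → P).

S → (((¬Q ∧ ¬T) → (S → Q)) → P)
= ¬S ∨ (((¬Q ∧ ¬T) → (S → Q)) → P)   [eliminate →]
= ¬S ∨ ¬((¬Q ∧ ¬T) → (S → Q)) ∨ P   [eliminate →]
= ¬S ∨ ¬(¬(¬Q ∧ ¬T) ∨ (S → Q)) ∨ P   [eliminate →]
= ¬S ∨ ¬(¬(¬Q ∧ ¬T) ∨ ¬S ∨ Q) ∨ P   [eliminate →]
= ¬S ∨ (¬¬(¬Q ∧ ¬T) ∧ ¬¬S ∧ ¬Q) ∨ P   [De Morgan]
= ¬S ∨ (¬Q ∧ ¬T ∧ ¬¬S ∧ ¬Q) ∨ P   [double negation]
= ¬S ∨ (¬Q ∧ ¬T ∧ S ∧ ¬Q) ∨ P   [double negation]
= (¬S ∨ ¬Q ∨ P) ∧ (¬S ∨ ¬T ∨ P) ∧ (¬S ∨ S ∨ P) ∧ (¬S ∨ ¬Q ∨ P)   [distribute ∨ over ∧]
= (¬S ∨ ¬Q ∨ P) ∧ (¬S ∨ ¬T ∨ P)   [simplify]

(¬S ∨ ¬Q ∨ P) ∧ (¬S ∨ ¬T ∨ P)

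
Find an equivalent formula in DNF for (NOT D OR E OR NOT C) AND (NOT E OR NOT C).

(NOT D OR E OR NOT C) AND (NOT E OR NOT C)
≡ (NOT D AND NOT E) OR (NOT D AND NOT C) OR (E AND NOT E) OR (E AND NOT C) OR (NOT C AND NOT E) OR (NOT C AND NOT C)   [distribute AND over OR]
≡ (NOT D AND NOT E) OR NOT C   [simplify]

(NOT D AND NOT E) OR NOT C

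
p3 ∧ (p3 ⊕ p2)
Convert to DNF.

p3 ∧ (p3 ⊕ p2)
⇔ p3 ∧ ((p3 ∧ ¬p2) ∨ (¬p3 ∧ p2))
⇔ (p3 ∧ p3 ∧ ¬p2) ∨ (p3 ∧ ¬p3 ∧ p2)
⇔ p3 ∧ ¬p2

p3 ∧ ¬p2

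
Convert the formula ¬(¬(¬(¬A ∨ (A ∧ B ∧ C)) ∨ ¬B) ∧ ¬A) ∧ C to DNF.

(¬B ∧ C) ∨ (A ∧ C)

¬(¬(¬(¬A ∨ (A ∧ B ∧ C)) ∨ ¬B) ∧ ¬A) ∧ C
≡ (¬¬(¬(¬A ∨ (A ∧ B ∧ C)) ∨ ¬B) ∨ ¬¬A) ∧ C   (De Morgan)
≡ (¬(¬A ∨ (A ∧ B ∧ C)) ∨ ¬B ∨ ¬¬A) ∧ C   (double negation)
≡ ((¬¬A ∧ ¬(A ∧ B ∧ C)) ∨ ¬B ∨ ¬¬A) ∧ C   (De Morgan)
≡ ((A ∧ ¬(A ∧ B ∧ C)) ∨ ¬B ∨ ¬¬A) ∧ C   (double negation)
≡ ((A ∧ (¬A ∨ ¬B ∨ ¬C)) ∨ ¬B ∨ ¬¬A) ∧ C   (De Morgan)
≡ ((A ∧ (¬A ∨ ¬B ∨ ¬C)) ∨ ¬B ∨ A) ∧ C   (double negation)
≡ (A ∧ ¬A ∧ C) ∨ (A ∧ ¬B ∧ C) ∨ (A ∧ ¬C ∧ C) ∨ (¬B ∧ C) ∨ (A ∧ C)   (distribute ∧ over ∨)
≡ (¬B ∧ C) ∨ (A ∧ C)   (simplify)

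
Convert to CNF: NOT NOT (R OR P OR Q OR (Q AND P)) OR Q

R OR P OR Q

NOT NOT (R OR P OR Q OR (Q AND P)) OR Q
⇔ R OR P OR Q OR (Q AND P) OR Q   — double negation
⇔ (R OR P OR Q OR Q OR Q) AND (R OR P OR Q OR P OR Q)   — distribute OR over AND
⇔ R OR P OR Q   — simplify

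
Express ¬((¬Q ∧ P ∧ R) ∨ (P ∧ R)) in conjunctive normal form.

¬((¬Q ∧ P ∧ R) ∨ (P ∧ R))
≡ ¬(¬Q ∧ P ∧ R) ∧ ¬(P ∧ R)
≡ (¬¬Q ∨ ¬P ∨ ¬R) ∧ ¬(P ∧ R)
≡ (Q ∨ ¬P ∨ ¬R) ∧ ¬(P ∧ R)
≡ (Q ∨ ¬P ∨ ¬R) ∧ (¬P ∨ ¬R)
≡ ¬P ∨ ¬R

¬P ∨ ¬R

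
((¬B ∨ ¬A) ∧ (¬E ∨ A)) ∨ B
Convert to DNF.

((¬B ∨ ¬A) ∧ (¬E ∨ A)) ∨ B
= (¬B ∧ ¬E) ∨ (¬B ∧ A) ∨ (¬A ∧ ¬E) ∨ (¬A ∧ A) ∨ B   [distribute ∧ over ∨]
= (¬B ∧ ¬E) ∨ (¬B ∧ A) ∨ (¬A ∧ ¬E) ∨ B   [simplify]

(¬B ∧ ¬E) ∨ (¬B ∧ A) ∨ (¬A ∧ ¬E) ∨ B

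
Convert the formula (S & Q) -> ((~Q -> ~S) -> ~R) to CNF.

(S & Q) -> ((~Q -> ~S) -> ~R)
⇔ ~(S & Q) | ((~Q -> ~S) -> ~R)
⇔ ~(S & Q) | ~(~Q -> ~S) | ~R
⇔ ~(S & Q) | ~(~~Q | ~S) | ~R
⇔ ~S | ~Q | ~(~~Q | ~S) | ~R
⇔ ~S | ~Q | (~~~Q & ~~S) | ~R
⇔ ~S | ~Q | (~Q & ~~S) | ~R
⇔ ~S | ~Q | (~Q & S) | ~R
⇔ (~S | ~Q | ~Q | ~R) & (~S | ~Q | S | ~R)
⇔ ~S | ~Q | ~R

~S | ~Q | ~R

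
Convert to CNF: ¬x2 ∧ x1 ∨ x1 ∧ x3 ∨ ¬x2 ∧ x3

(¬x2 ∨ x1) ∧ (¬x2 ∨ x3) ∧ (x1 ∨ x3)

¬x2 ∧ x1 ∨ x1 ∧ x3 ∨ ¬x2 ∧ x3
≡ (¬x2 ∨ x1 ∨ ¬x2) ∧ (¬x2 ∨ x1 ∨ x3) ∧ (¬x2 ∨ x3 ∨ ¬x2) ∧ (¬x2 ∨ x3 ∨ x3) ∧ (x1 ∨ x1 ∨ ¬x2) ∧ (x1 ∨ x1 ∨ x3) ∧ (x1 ∨ x3 ∨ ¬x2) ∧ (x1 ∨ x3 ∨ x3)   [distribute ∨ over ∧]
≡ (¬x2 ∨ x1) ∧ (¬x2 ∨ x3) ∧ (x1 ∨ x3)   [simplify]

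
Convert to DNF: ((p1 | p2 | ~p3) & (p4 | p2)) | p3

(p1 & p4) | p2 | (~p3 & p4) | p3

((p1 | p2 | ~p3) & (p4 | p2)) | p3
≡ (p1 & p4) | (p1 & p2) | (p2 & p4) | (p2 & p2) | (~p3 & p4) | (~p3 & p2) | p3
≡ (p1 & p4) | p2 | (~p3 & p4) | p3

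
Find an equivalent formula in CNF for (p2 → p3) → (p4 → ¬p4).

(p2 ∨ ¬p4) ∧ (¬p3 ∨ ¬p4)

(p2 → p3) → (p4 → ¬p4)
≡ ¬(p2 → p3) ∨ (p4 → ¬p4)   [eliminate →]
≡ ¬(¬p2 ∨ p3) ∨ (p4 → ¬p4)   [eliminate →]
≡ ¬(¬p2 ∨ p3) ∨ ¬p4 ∨ ¬p4   [eliminate →]
≡ ¬¬p2 ∧ ¬p3 ∨ ¬p4 ∨ ¬p4   [De Morgan]
≡ p2 ∧ ¬p3 ∨ ¬p4 ∨ ¬p4   [double negation]
≡ (p2 ∨ ¬p4 ∨ ¬p4) ∧ (¬p3 ∨ ¬p4 ∨ ¬p4)   [distribute ∨ over ∧]
≡ (p2 ∨ ¬p4) ∧ (¬p3 ∨ ¬p4)   [simplify]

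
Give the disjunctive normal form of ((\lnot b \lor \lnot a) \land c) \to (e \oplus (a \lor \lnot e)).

(b \land a) \lor \lnot c \lor (e \land \lnot a) \lor \lnot e

((\lnot b \lor \lnot a) \land c) \to (e \oplus (a \lor \lnot e))
≡ \lnot ((\lnot b \lor \lnot a) \land c) \lor (e \oplus (a \lor \lnot e))   [eliminate \to]
≡ \lnot ((\lnot b \lor \lnot a) \land c) \lor (e \land \lnot (a \lor \lnot e)) \lor (\lnot e \land (a \lor \lnot e))   [expand \oplus]
≡ \lnot (\lnot b \lor \lnot a) \lor \lnot c \lor (e \land \lnot (a \lor \lnot e)) \lor (\lnot e \land (a \lor \lnot e))   [De Morgan]
≡ (\lnot \lnot b \land \lnot \lnot a) \lor \lnot c \lor (e \land \lnot (a \lor \lnot e)) \lor (\lnot e \land (a \lor \lnot e))   [De Morgan]
≡ (b \land \lnot \lnot a) \lor \lnot c \lor (e \land \lnot (a \lor \lnot e)) \lor (\lnot e \land (a \lor \lnot e))   [double negation]
≡ (b \land a) \lor \lnot c \lor (e \land \lnot (a \lor \lnot e)) \lor (\lnot e \land (a \lor \lnot e))   [double negation]
≡ (b \land a) \lor \lnot c \lor (e \land \lnot a \land \lnot \lnot e) \lor (\lnot e \land (a \lor \lnot e))   [De Morgan]
≡ (b \land a) \lor \lnot c \lor (e \land \lnot a \land e) \lor (\lnot e \land (a \lor \lnot e))   [double negation]
≡ (b \land a) \lor \lnot c \lor (e \land \lnot a \land e) \lor (\lnot e \land a) \lor (\lnot e \land \lnot e)   [distribute \land over \lor]
≡ (b \land a) \lor \lnot c \lor (e \land \lnot a) \lor \lnot e   [simplify]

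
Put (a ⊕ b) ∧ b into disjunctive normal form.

¬a ∧ b

(a ⊕ b) ∧ b
≡ ((a ∧ ¬b) ∨ (¬a ∧ b)) ∧ b   (expand ⊕)
≡ (a ∧ ¬b ∧ b) ∨ (¬a ∧ b ∧ b)   (distribute ∧ over ∨)
≡ ¬a ∧ b   (simplify)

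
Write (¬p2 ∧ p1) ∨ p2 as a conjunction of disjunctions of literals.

p1 ∨ p2

(¬p2 ∧ p1) ∨ p2
= (¬p2 ∨ p2) ∧ (p1 ∨ p2)   [distribute ∨ over ∧]
= p1 ∨ p2   [simplify]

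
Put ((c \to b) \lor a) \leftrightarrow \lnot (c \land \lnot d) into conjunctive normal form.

((c \to b) \lor a) \leftrightarrow \lnot (c \land \lnot d)
⇔ (((c \to b) \lor a) \to \lnot (c \land \lnot d)) \land (\lnot (c \land \lnot d) \to ((c \to b) \lor a))   [eliminate \leftrightarrow]
⇔ (\lnot ((c \to b) \lor a) \lor \lnot (c \land \lnot d)) \land (\lnot (c \land \lnot d) \to ((c \to b) \lor a))   [eliminate \to]
⇔ (\lnot (\lnot c \lor b \lor a) \lor \lnot (c \land \lnot d)) \land (\lnot (c \land \lnot d) \to ((c \to b) \lor a))   [eliminate \to]
⇔ (\lnot (\lnot c \lor b \lor a) \lor \lnot (c \land \lnot d)) \land (\lnot \lnot (c \land \lnot d) \lor (c \to b) \lor a)   [eliminate \to]
⇔ (\lnot (\lnot c \lor b \lor a) \lor \lnot (c \land \lnot d)) \land (\lnot \lnot (c \land \lnot d) \lor \lnot c \lor b \lor a)   [eliminate \to]
⇔ ((\lnot \lnot c \land \lnot b \land \lnot a) \lor \lnot (c \land \lnot d)) \land (\lnot \lnot (c \land \lnot d) \lor \lnot c \lor b \lor a)   [De Morgan]
⇔ ((c \land \lnot b \land \lnot a) \lor \lnot (c \land \lnot d)) \land (\lnot \lnot (c \land \lnot d) \lor \lnot c \lor b \lor a)   [double negation]
⇔ ((c \land \lnot b \land \lnot a) \lor \lnot c \lor \lnot \lnot d) \land (\lnot \lnot (c \land \lnot d) \lor \lnot c \lor b \lor a)   [De Morgan]
⇔ ((c \land \lnot b \land \lnot a) \lor \lnot c \lor d) \land (\lnot \lnot (c \land \lnot d) \lor \lnot c \lor b \lor a)   [double negation]
⇔ ((c \land \lnot b \land \lnot a) \lor \lnot c \lor d) \land ((c \land \lnot d) \lor \lnot c \lor b \lor a)   [double negation]
⇔ (c \lor \lnot c \lor d) \land (\lnot b \lor \lnot c \lor d) \land (\lnot a \lor \lnot c \lor d) \land (c \lor \lnot c \lor b \lor a) \land (\lnot d \lor \lnot c \lor b \lor a)   [distribute \lor over \land]
⇔ (\lnot b \lor \lnot c \lor d) \land (\lnot a \lor \lnot c \lor d) \land (\lnot d \lor \lnot c \lor b \lor a)   [simplify]

(\lnot b \lor \lnot c \lor d) \land (\lnot a \lor \lnot c \lor d) \land (\lnot d \lor \lnot c \lor b \lor a)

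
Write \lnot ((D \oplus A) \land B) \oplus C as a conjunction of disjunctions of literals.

(\lnot D \lor A \lor \lnot B \lor C) \land (\lnot A \lor D \lor \lnot B \lor C) \land (D \lor A \lor \lnot C) \land (\lnot D \lor \lnot A \lor \lnot C) \land (B \lor \lnot C)

\lnot ((D \oplus A) \land B) \oplus C
⇔ (\lnot ((D \oplus A) \land B) \lor C) \land \lnot (\lnot ((D \oplus A) \land B) \land C)   [expand \oplus]
⇔ (\lnot ((D \lor A) \land \lnot (D \land A) \land B) \lor C) \land \lnot (\lnot ((D \oplus A) \land B) \land C)   [expand \oplus]
⇔ (\lnot ((D \lor A) \land \lnot (D \land A) \land B) \lor C) \land \lnot (\lnot ((D \lor A) \land \lnot (D \land A) \land B) \land C)   [expand \oplus]
⇔ (\lnot (D \lor A) \lor \lnot \lnot (D \land A) \lor \lnot B \lor C) \land \lnot (\lnot ((D \lor A) \land \lnot (D \land A) \land B) \land C)   [De Morgan]
⇔ ((\lnot D \land \lnot A) \lor \lnot \lnot (D \land A) \lor \lnot B \lor C) \land \lnot (\lnot ((D \lor A) \land \lnot (D \land A) \land B) \land C)   [De Morgan]
⇔ ((\lnot D \land \lnot A) \lor (D \land A) \lor \lnot B \lor C) \land \lnot (\lnot ((D \lor A) \land \lnot (D \land A) \land B) \land C)   [double negation]
⇔ ((\lnot D \land \lnot A) \lor (D \land A) \lor \lnot B \lor C) \land (\lnot \lnot ((D \lor A) \land \lnot (D \land A) \land B) \lor \lnot C)   [De Morgan]
⇔ ((\lnot D \land \lnot A) \lor (D \land A) \lor \lnot B \lor C) \land (((D \lor A) \land \lnot (D \land A) \land B) \lor \lnot C)   [double negation]
⇔ ((\lnot D \land \lnot A) \lor (D \land A) \lor \lnot B \lor C) \land (((D \lor A) \land (\lnot D \lor \lnot A) \land B) \lor \lnot C)   [De Morgan]
⇔ (\lnot D \lor D \lor \lnot B \lor C) \land (\lnot D \lor A \lor \lnot B \lor C) \land (\lnot A \lor D \lor \lnot B \lor C) \land (\lnot A \lor A \lor \lnot B \lor C) \land (D \lor A \lor \lnot C) \land (\lnot D \lor \lnot A \lor \lnot C) \land (B \lor \lnot C)   [distribute \lor over \land]
⇔ (\lnot D \lor A \lor \lnot B \lor C) \land (\lnot A \lor D \lor \lnot B \lor C) \land (D \lor A \lor \lnot C) \land (\lnot D \lor \lnot A \lor \lnot C) \land (B \lor \lnot C)   [simplify]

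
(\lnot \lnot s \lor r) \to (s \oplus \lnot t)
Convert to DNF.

(\lnot s \land \lnot r) \lor (s \land t) \lor (\lnot s \land \lnot t)

(\lnot \lnot s \lor r) \to (s \oplus \lnot t)
= \lnot (\lnot \lnot s \lor r) \lor (s \oplus \lnot t)   — eliminate \to
= \lnot (\lnot \lnot s \lor r) \lor (s \land \lnot \lnot t) \lor (\lnot s \land \lnot t)   — expand \oplus
= (\lnot \lnot \lnot s \land \lnot r) \lor (s \land \lnot \lnot t) \lor (\lnot s \land \lnot t)   — De Morgan
= (\lnot s \land \lnot r) \lor (s \land \lnot \lnot t) \lor (\lnot s \land \lnot t)   — double negation
= (\lnot s \land \lnot r) \lor (s \land t) \lor (\lnot s \land \lnot t)   — double negation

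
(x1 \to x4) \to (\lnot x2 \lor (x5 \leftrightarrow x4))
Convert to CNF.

(x1 \lor \lnot x2 \lor \lnot x5 \lor x4) \land (\lnot x4 \lor \lnot x2 \lor x5)

(x1 \to x4) \to (\lnot x2 \lor (x5 \leftrightarrow x4))
= \lnot (x1 \to x4) \lor \lnot x2 \lor (x5 \leftrightarrow x4)   [eliminate \to]
= \lnot (\lnot x1 \lor x4) \lor \lnot x2 \lor (x5 \leftrightarrow x4)   [eliminate \to]
= \lnot (\lnot x1 \lor x4) \lor \lnot x2 \lor ((x5 \to x4) \land (x4 \to x5))   [eliminate \leftrightarrow]
= \lnot (\lnot x1 \lor x4) \lor \lnot x2 \lor ((\lnot x5 \lor x4) \land (x4 \to x5))   [eliminate \to]
= \lnot (\lnot x1 \lor x4) \lor \lnot x2 \lor ((\lnot x5 \lor x4) \land (\lnot x4 \lor x5))   [eliminate \to]
= (\lnot \lnot x1 \land \lnot x4) \lor \lnot x2 \lor ((\lnot x5 \lor x4) \land (\lnot x4 \lor x5))   [De Morgan]
= (x1 \land \lnot x4) \lor \lnot x2 \lor ((\lnot x5 \lor x4) \land (\lnot x4 \lor x5))   [double negation]
= (x1 \lor \lnot x2 \lor \lnot x5 \lor x4) \land (x1 \lor \lnot x2 \lor \lnot x4 \lor x5) \land (\lnot x4 \lor \lnot x2 \lor \lnot x5 \lor x4) \land (\lnot x4 \lor \lnot x2 \lor \lnot x4 \lor x5)   [distribute \lor over \land]
= (x1 \lor \lnot x2 \lor \lnot x5 \lor x4) \land (\lnot x4 \lor \lnot x2 \lor x5)   [simplify]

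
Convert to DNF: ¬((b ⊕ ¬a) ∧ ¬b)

¬((b ⊕ ¬a) ∧ ¬b)
≡ ¬(((b ∧ ¬¬a) ∨ (¬b ∧ ¬a)) ∧ ¬b)   [expand ⊕]
≡ ¬((b ∧ ¬¬a) ∨ (¬b ∧ ¬a)) ∨ ¬¬b   [De Morgan]
≡ (¬(b ∧ ¬¬a) ∧ ¬(¬b ∧ ¬a)) ∨ ¬¬b   [De Morgan]
≡ ((¬b ∨ ¬¬¬a) ∧ ¬(¬b ∧ ¬a)) ∨ ¬¬b   [De Morgan]
≡ ((¬b ∨ ¬a) ∧ ¬(¬b ∧ ¬a)) ∨ ¬¬b   [double negation]
≡ ((¬b ∨ ¬a) ∧ (¬¬b ∨ ¬¬a)) ∨ ¬¬b   [De Morgan]
≡ ((¬b ∨ ¬a) ∧ (b ∨ ¬¬a)) ∨ ¬¬b   [double negation]
≡ ((¬b ∨ ¬a) ∧ (b ∨ a)) ∨ ¬¬b   [double negation]
≡ ((¬b ∨ ¬a) ∧ (b ∨ a)) ∨ b   [double negation]
≡ (¬b ∧ b) ∨ (¬b ∧ a) ∨ (¬a ∧ b) ∨ (¬a ∧ a) ∨ b   [distribute ∧ over ∨]
≡ (¬b ∧ a) ∨ b   [simplify]

(¬b ∧ a) ∨ b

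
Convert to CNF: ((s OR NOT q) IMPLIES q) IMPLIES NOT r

NOT q OR NOT r

((s OR NOT q) IMPLIES q) IMPLIES NOT r
≡ NOT ((s OR NOT q) IMPLIES q) OR NOT r
≡ NOT (NOT (s OR NOT q) OR q) OR NOT r
≡ (NOT NOT (s OR NOT q) AND NOT q) OR NOT r
≡ ((s OR NOT q) AND NOT q) OR NOT r
≡ (s OR NOT q OR NOT r) AND (NOT q OR NOT r)
≡ NOT q OR NOT r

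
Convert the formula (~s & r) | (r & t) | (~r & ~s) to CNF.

(~s | r) & (~s | t)

(~s & r) | (r & t) | (~r & ~s)
≡ (~s | r | ~r) & (~s | r | ~s) & (~s | t | ~r) & (~s | t | ~s) & (r | r | ~r) & (r | r | ~s) & (r | t | ~r) & (r | t | ~s)   (distribute | over &)
≡ (~s | r) & (~s | t)   (simplify)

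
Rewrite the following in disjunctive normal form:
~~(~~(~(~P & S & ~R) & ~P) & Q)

(~S & ~P & Q) | (R & ~P & Q)

~~(~~(~(~P & S & ~R) & ~P) & Q)
= ~~(~(~P & S & ~R) & ~P) & Q   [double negation]
= ~(~P & S & ~R) & ~P & Q   [double negation]
= (~~P | ~S | ~~R) & ~P & Q   [De Morgan]
= (P | ~S | ~~R) & ~P & Q   [double negation]
= (P | ~S | R) & ~P & Q   [double negation]
= (P & ~P & Q) | (~S & ~P & Q) | (R & ~P & Q)   [distribute & over |]
= (~S & ~P & Q) | (R & ~P & Q)   [simplify]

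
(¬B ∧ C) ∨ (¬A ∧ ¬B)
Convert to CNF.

(¬B ∧ C) ∨ (¬A ∧ ¬B)
≡ (¬B ∨ ¬A) ∧ (¬B ∨ ¬B) ∧ (C ∨ ¬A) ∧ (C ∨ ¬B)   (distribute ∨ over ∧)
≡ ¬B ∧ (C ∨ ¬A)   (simplify)

¬B ∧ (C ∨ ¬A)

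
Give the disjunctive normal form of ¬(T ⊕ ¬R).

(¬T ∧ R) ∨ (¬R ∧ T)

¬(T ⊕ ¬R)
≡ ¬((T ∧ ¬¬R) ∨ (¬T ∧ ¬R))   [expand ⊕]
≡ ¬(T ∧ ¬¬R) ∧ ¬(¬T ∧ ¬R)   [De Morgan]
≡ (¬T ∨ ¬¬¬R) ∧ ¬(¬T ∧ ¬R)   [De Morgan]
≡ (¬T ∨ ¬R) ∧ ¬(¬T ∧ ¬R)   [double negation]
≡ (¬T ∨ ¬R) ∧ (¬¬T ∨ ¬¬R)   [De Morgan]
≡ (¬T ∨ ¬R) ∧ (T ∨ ¬¬R)   [double negation]
≡ (¬T ∨ ¬R) ∧ (T ∨ R)   [double negation]
≡ (¬T ∧ T) ∨ (¬T ∧ R) ∨ (¬R ∧ T) ∨ (¬R ∧ R)   [distribute ∧ over ∨]
≡ (¬T ∧ R) ∨ (¬R ∧ T)   [simplify]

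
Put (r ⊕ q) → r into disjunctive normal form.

(¬r ∧ ¬q) ∨ r

(r ⊕ q) → r
⇔ ¬(r ⊕ q) ∨ r   [eliminate →]
⇔ ¬((r ∧ ¬q) ∨ (¬r ∧ q)) ∨ r   [expand ⊕]
⇔ (¬(r ∧ ¬q) ∧ ¬(¬r ∧ q)) ∨ r   [De Morgan]
⇔ ((¬r ∨ ¬¬q) ∧ ¬(¬r ∧ q)) ∨ r   [De Morgan]
⇔ ((¬r ∨ q) ∧ ¬(¬r ∧ q)) ∨ r   [double negation]
⇔ ((¬r ∨ q) ∧ (¬¬r ∨ ¬q)) ∨ r   [De Morgan]
⇔ ((¬r ∨ q) ∧ (r ∨ ¬q)) ∨ r   [double negation]
⇔ (¬r ∧ r) ∨ (¬r ∧ ¬q) ∨ (q ∧ r) ∨ (q ∧ ¬q) ∨ r   [distribute ∧ over ∨]
⇔ (¬r ∧ ¬q) ∨ r   [simplify]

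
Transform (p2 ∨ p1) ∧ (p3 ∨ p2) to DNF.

(p2 ∨ p1) ∧ (p3 ∨ p2)
⇔ p2 ∧ p3 ∨ p2 ∧ p2 ∨ p1 ∧ p3 ∨ p1 ∧ p2
⇔ p2 ∨ p1 ∧ p3

p2 ∨ p1 ∧ p3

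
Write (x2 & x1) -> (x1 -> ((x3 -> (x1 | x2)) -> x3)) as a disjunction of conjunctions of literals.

(x2 & x1) -> (x1 -> ((x3 -> (x1 | x2)) -> x3))
≡ ~(x2 & x1) | (x1 -> ((x3 -> (x1 | x2)) -> x3))
≡ ~(x2 & x1) | ~x1 | ((x3 -> (x1 | x2)) -> x3)
≡ ~(x2 & x1) | ~x1 | ~(x3 -> (x1 | x2)) | x3
≡ ~(x2 & x1) | ~x1 | ~(~x3 | x1 | x2) | x3
≡ ~x2 | ~x1 | ~x1 | ~(~x3 | x1 | x2) | x3
≡ ~x2 | ~x1 | ~x1 | (~~x3 & ~x1 & ~x2) | x3
≡ ~x2 | ~x1 | ~x1 | (x3 & ~x1 & ~x2) | x3
≡ ~x2 | ~x1 | x3

~x2 | ~x1 | x3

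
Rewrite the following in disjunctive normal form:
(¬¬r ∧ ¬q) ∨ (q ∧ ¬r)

(r ∧ ¬q) ∨ (q ∧ ¬r)

(¬¬r ∧ ¬q) ∨ (q ∧ ¬r)
≡ (r ∧ ¬q) ∨ (q ∧ ¬r)   [double negation]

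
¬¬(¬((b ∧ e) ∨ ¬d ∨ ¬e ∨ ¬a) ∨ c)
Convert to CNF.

(¬b ∨ ¬e ∨ c) ∧ (d ∨ c) ∧ (e ∨ c) ∧ (a ∨ c)

¬¬(¬((b ∧ e) ∨ ¬d ∨ ¬e ∨ ¬a) ∨ c)
≡ ¬((b ∧ e) ∨ ¬d ∨ ¬e ∨ ¬a) ∨ c   (double negation)
≡ (¬(b ∧ e) ∧ ¬¬d ∧ ¬¬e ∧ ¬¬a) ∨ c   (De Morgan)
≡ ((¬b ∨ ¬e) ∧ ¬¬d ∧ ¬¬e ∧ ¬¬a) ∨ c   (De Morgan)
≡ ((¬b ∨ ¬e) ∧ d ∧ ¬¬e ∧ ¬¬a) ∨ c   (double negation)
≡ ((¬b ∨ ¬e) ∧ d ∧ e ∧ ¬¬a) ∨ c   (double negation)
≡ ((¬b ∨ ¬e) ∧ d ∧ e ∧ a) ∨ c   (double negation)
≡ (¬b ∨ ¬e ∨ c) ∧ (d ∨ c) ∧ (e ∨ c) ∧ (a ∨ c)   (distribute ∨ over ∧)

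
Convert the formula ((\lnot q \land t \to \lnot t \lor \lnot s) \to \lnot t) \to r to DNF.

((\lnot q \land t \to \lnot t \lor \lnot s) \to \lnot t) \to r
≡ \lnot ((\lnot q \land t \to \lnot t \lor \lnot s) \to \lnot t) \lor r   — eliminate \to
≡ \lnot (\lnot (\lnot q \land t \to \lnot t \lor \lnot s) \lor \lnot t) \lor r   — eliminate \to
≡ \lnot (\lnot (\lnot (\lnot q \land t) \lor \lnot t \lor \lnot s) \lor \lnot t) \lor r   — eliminate \to
≡ \lnot \lnot (\lnot (\lnot q \land t) \lor \lnot t \lor \lnot s) \land \lnot \lnot t \lor r   — De Morgan
≡ (\lnot (\lnot q \land t) \lor \lnot t \lor \lnot s) \land \lnot \lnot t \lor r   — double negation
≡ (\lnot \lnot q \lor \lnot t \lor \lnot t \lor \lnot s) \land \lnot \lnot t \lor r   — De Morgan
≡ (q \lor \lnot t \lor \lnot t \lor \lnot s) \land \lnot \lnot t \lor r   — double negation
≡ (q \lor \lnot t \lor \lnot t \lor \lnot s) \land t \lor r   — double negation
≡ q \land t \lor \lnot t \land t \lor \lnot t \land t \lor \lnot s \land t \lor r   — distribute \land over \lor
≡ q \land t \lor \lnot s \land t \lor r   — simplify

q \land t \lor \lnot s \land t \lor r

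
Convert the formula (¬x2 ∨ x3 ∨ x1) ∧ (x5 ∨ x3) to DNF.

(¬x2 ∧ x5) ∨ x3 ∨ (x1 ∧ x5)

(¬x2 ∨ x3 ∨ x1) ∧ (x5 ∨ x3)
≡ (¬x2 ∧ x5) ∨ (¬x2 ∧ x3) ∨ (x3 ∧ x5) ∨ (x3 ∧ x3) ∨ (x1 ∧ x5) ∨ (x1 ∧ x3)   (distribute ∧ over ∨)
≡ (¬x2 ∧ x5) ∨ x3 ∨ (x1 ∧ x5)   (simplify)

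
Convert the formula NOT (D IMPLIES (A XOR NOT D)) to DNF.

NOT (D IMPLIES (A XOR NOT D))
= NOT (NOT D OR (A XOR NOT D))   (eliminate IMPLIES)
= NOT (NOT D OR (A AND NOT NOT D) OR (NOT A AND NOT D))   (expand XOR)
= NOT NOT D AND NOT (A AND NOT NOT D) AND NOT (NOT A AND NOT D)   (De Morgan)
= D AND NOT (A AND NOT NOT D) AND NOT (NOT A AND NOT D)   (double negation)
= D AND (NOT A OR NOT NOT NOT D) AND NOT (NOT A AND NOT D)   (De Morgan)
= D AND (NOT A OR NOT D) AND NOT (NOT A AND NOT D)   (double negation)
= D AND (NOT A OR NOT D) AND (NOT NOT A OR NOT NOT D)   (De Morgan)
= D AND (NOT A OR NOT D) AND (A OR NOT NOT D)   (double negation)
= D AND (NOT A OR NOT D) AND (A OR D)   (double negation)
= (D AND NOT A AND A) OR (D AND NOT A AND D) OR (D AND NOT D AND A) OR (D AND NOT D AND D)   (distribute AND over OR)
= D AND NOT A   (simplify)

D AND NOT A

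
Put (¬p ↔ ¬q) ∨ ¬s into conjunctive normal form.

(p ∨ ¬q ∨ ¬s) ∧ (q ∨ ¬p ∨ ¬s)

(¬p ↔ ¬q) ∨ ¬s
≡ ((¬p → ¬q) ∧ (¬q → ¬p)) ∨ ¬s   [eliminate ↔]
≡ ((¬¬p ∨ ¬q) ∧ (¬q → ¬p)) ∨ ¬s   [eliminate →]
≡ ((¬¬p ∨ ¬q) ∧ (¬¬q ∨ ¬p)) ∨ ¬s   [eliminate →]
≡ ((p ∨ ¬q) ∧ (¬¬q ∨ ¬p)) ∨ ¬s   [double negation]
≡ ((p ∨ ¬q) ∧ (q ∨ ¬p)) ∨ ¬s   [double negation]
≡ (p ∨ ¬q ∨ ¬s) ∧ (q ∨ ¬p ∨ ¬s)   [distribute ∨ over ∧]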